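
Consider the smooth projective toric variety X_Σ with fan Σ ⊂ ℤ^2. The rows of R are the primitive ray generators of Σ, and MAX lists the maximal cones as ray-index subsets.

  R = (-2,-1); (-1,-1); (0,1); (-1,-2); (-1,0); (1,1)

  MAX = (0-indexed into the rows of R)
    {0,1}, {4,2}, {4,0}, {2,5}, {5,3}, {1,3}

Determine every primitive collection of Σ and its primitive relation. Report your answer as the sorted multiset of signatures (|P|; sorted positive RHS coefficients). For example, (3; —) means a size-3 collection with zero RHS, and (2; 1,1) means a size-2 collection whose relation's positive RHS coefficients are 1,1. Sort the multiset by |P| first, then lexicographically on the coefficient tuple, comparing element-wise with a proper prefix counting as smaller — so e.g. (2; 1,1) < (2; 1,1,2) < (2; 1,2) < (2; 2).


Primitive collections (9):

  P={1,5}:  v_{1} + v_{5} = 0  ⇒ sig = (2; —)
  P={0,5}:  v_{0} + v_{5} = v_{4}  ⇒ sig = (2; 1)
  P={1,2}:  v_{1} + v_{2} = v_{4}  ⇒ sig = (2; 1)
  P={1,4}:  v_{1} + v_{4} = v_{0}  ⇒ sig = (2; 1)
  P={2,3}:  v_{2} + v_{3} = v_{1}  ⇒ sig = (2; 1)
  P={4,5}:  v_{4} + v_{5} = v_{2}  ⇒ sig = (2; 1)
  P={0,2}:  v_{0} + v_{2} = 2·v_{4}  ⇒ sig = (2; 2)
  P={3,4}:  v_{3} + v_{4} = 2·v_{1}  ⇒ sig = (2; 2)
  P={0,3}:  v_{0} + v_{3} = 3·v_{1}  ⇒ sig = (2; 3)

Hence PRS(X_Σ) =
{ (2; —),  (2; 1) ×5,  (2; 2) ×2,  (2; 3) }


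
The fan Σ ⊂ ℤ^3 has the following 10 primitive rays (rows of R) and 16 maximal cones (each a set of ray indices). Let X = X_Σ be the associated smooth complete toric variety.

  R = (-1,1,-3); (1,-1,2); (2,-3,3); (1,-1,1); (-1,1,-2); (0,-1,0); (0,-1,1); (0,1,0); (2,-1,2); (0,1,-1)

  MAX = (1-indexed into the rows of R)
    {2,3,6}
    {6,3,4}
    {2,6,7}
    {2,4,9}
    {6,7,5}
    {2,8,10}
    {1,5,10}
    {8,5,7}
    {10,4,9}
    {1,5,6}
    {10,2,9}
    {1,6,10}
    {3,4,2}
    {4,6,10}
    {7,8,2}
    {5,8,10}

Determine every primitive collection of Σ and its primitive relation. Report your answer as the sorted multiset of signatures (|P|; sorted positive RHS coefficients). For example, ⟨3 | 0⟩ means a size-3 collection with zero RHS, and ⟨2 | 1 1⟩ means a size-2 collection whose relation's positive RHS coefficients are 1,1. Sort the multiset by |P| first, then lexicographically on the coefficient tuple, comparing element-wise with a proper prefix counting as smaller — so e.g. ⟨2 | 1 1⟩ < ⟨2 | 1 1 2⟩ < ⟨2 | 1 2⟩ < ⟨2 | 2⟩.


The 25 primitive collections of Σ (r=10, n=3):

  • {2,5}:  v_{2} + v_{5} = 0 — sig = ⟨2 | 0⟩
  • {6,8}:  v_{6} + v_{8} = 0 — sig = ⟨2 | 0⟩
  • {7,10}:  v_{7} + v_{10} = 0 — sig = ⟨2 | 0⟩
  • {1,2}:  v_{1} + v_{2} = v_{6} + v_{10} — sig = ⟨2 | 1 1⟩
  • {1,7}:  v_{1} + v_{7} = v_{5} + v_{6} — sig = ⟨2 | 1 1⟩
  • {1,8}:  v_{1} + v_{8} = v_{5} + v_{10} — sig = ⟨2 | 1 1⟩
  • {3,5}:  v_{3} + v_{5} = v_{4} + v_{6} — sig = ⟨2 | 1 1⟩
  • {3,8}:  v_{3} + v_{8} = v_{2} + v_{4} — sig = ⟨2 | 1 1⟩
  • {4,5}:  v_{4} + v_{5} = v_{6} + v_{10} — sig = ⟨2 | 1 1⟩
  • {4,7}:  v_{4} + v_{7} = v_{2} + v_{6} — sig = ⟨2 | 1 1⟩
  • {4,8}:  v_{4} + v_{8} = v_{2} + v_{10} — sig = ⟨2 | 1 1⟩
  • {5,9}:  v_{5} + v_{9} = v_{4} + v_{10} — sig = ⟨2 | 1 1⟩
  • {7,9}:  v_{7} + v_{9} = v_{2} + v_{4} — sig = ⟨2 | 1 1⟩
  • {1,3}:  v_{1} + v_{3} = v_{4} + 2·v_{6} + v_{10} — sig = ⟨2 | 1 1 2⟩
  • {1,9}:  v_{1} + v_{9} = v_{4} + v_{6} + 2·v_{10} — sig = ⟨2 | 1 1 2⟩
  • {3,9}:  v_{3} + v_{9} = v_{2} + 3·v_{4} — sig = ⟨2 | 1 3⟩
  • {3,10}:  v_{3} + v_{10} = 2·v_{4} — sig = ⟨2 | 2⟩
  • {6,9}:  v_{6} + v_{9} = 2·v_{4} — sig = ⟨2 | 2⟩
  • {1,4}:  v_{1} + v_{4} = 2·v_{6} + 2·v_{10} — sig = ⟨2 | 2 2⟩
  • {3,7}:  v_{3} + v_{7} = 2·v_{2} + 2·v_{6} — sig = ⟨2 | 2 2⟩
  • {8,9}:  v_{8} + v_{9} = 2·v_{2} + 2·v_{10} — sig = ⟨2 | 2 2⟩
  • {2,4,6}:  v_{2} + v_{4} + v_{6} = v_{3} — sig = ⟨3 | 1⟩
  • {2,4,10}:  v_{2} + v_{4} + v_{10} = v_{9} — sig = ⟨3 | 1⟩
  • {2,6,10}:  v_{2} + v_{6} + v_{10} = v_{4} — sig = ⟨3 | 1⟩
  • {5,6,10}:  v_{5} + v_{6} + v_{10} = v_{1} — sig = ⟨3 | 1⟩

Signatures (|P|; sorted positive RHS coefficients), sorted:
{ ⟨2 | 0⟩ ×3,  ⟨2 | 1 1⟩ ×10,  ⟨2 | 1 1 2⟩ ×2,  ⟨2 | 1 3⟩,  ⟨2 | 2⟩ ×2,  ⟨2 | 2 2⟩ ×3,  ⟨3 | 1⟩ ×4 }


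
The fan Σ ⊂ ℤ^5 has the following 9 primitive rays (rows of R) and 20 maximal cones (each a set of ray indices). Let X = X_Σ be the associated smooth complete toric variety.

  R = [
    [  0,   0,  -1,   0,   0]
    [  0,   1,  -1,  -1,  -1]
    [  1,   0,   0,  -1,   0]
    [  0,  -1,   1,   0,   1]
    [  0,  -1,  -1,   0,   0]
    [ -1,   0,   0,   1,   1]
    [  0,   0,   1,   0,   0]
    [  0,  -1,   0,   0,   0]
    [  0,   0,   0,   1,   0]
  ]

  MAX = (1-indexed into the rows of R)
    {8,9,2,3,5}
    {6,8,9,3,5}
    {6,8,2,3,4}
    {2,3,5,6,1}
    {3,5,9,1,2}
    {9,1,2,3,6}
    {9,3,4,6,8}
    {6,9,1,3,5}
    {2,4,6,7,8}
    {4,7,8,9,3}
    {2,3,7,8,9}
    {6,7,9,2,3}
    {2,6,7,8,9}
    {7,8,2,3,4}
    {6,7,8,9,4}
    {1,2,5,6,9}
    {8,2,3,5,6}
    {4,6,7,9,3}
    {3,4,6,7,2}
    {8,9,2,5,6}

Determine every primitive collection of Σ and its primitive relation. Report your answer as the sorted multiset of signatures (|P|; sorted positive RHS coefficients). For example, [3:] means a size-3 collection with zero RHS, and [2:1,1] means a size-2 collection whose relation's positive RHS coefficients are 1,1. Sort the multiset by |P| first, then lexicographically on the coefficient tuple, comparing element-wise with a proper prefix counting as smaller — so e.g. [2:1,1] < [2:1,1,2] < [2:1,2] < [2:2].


|primitive collections| = 9. Relations:

  P = {1,7}:  v_{1} + v_{7} = 0 ; sig = [2:]
  P = {1,8}:  v_{1} + v_{8} = v_{5} ; sig = [2:1]
  P = {5,7}:  v_{5} + v_{7} = v_{8} ; sig = [2:1]
  P = {1,4}:  v_{1} + v_{4} = v_{3} + v_{6} + v_{8} ; sig = [2:1,1,1]
  P = {4,5}:  v_{4} + v_{5} = v_{3} + v_{6} + 2·v_{8} ; sig = [2:1,1,2]
  P = {2,4,9}:  v_{2} + v_{4} + v_{9} = 0 ; sig = [3:]
  P = {3,6,7,8}:  v_{3} + v_{6} + v_{7} + v_{8} = v_{4} ; sig = [4:1]
  P = {2,3,6,8,9}:  v_{2} + v_{3} + v_{6} + v_{8} + v_{9} = v_{1} ; sig = [5:1]
  P = {2,3,5,6,9}:  v_{2} + v_{3} + v_{5} + v_{6} + v_{9} = 2·v_{1} ; sig = [5:2]

so the primitive-relation signature multiset is
{ [2:],  [2:1] ×2,  [2:1,1,1],  [2:1,1,2],  [3:],  [4:1],  [5:1],  [5:2] }


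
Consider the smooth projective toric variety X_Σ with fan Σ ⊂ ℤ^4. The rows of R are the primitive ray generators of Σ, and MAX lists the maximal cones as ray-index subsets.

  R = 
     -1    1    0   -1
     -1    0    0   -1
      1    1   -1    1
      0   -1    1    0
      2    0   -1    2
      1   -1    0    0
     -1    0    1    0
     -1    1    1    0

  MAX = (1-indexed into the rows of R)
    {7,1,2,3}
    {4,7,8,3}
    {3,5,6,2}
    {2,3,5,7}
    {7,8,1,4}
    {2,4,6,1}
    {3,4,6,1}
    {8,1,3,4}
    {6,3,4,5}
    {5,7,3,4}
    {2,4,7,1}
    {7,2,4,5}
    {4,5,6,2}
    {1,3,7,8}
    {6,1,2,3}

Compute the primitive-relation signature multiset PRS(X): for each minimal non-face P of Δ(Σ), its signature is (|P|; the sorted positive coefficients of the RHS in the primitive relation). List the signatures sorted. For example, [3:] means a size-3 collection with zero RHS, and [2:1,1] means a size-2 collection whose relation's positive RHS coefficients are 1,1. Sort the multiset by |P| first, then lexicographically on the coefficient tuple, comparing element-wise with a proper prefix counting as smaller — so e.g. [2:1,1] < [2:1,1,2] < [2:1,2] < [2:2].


The 7 primitive collections of Σ (r=8, n=4):

  P={1,5}:  v_{1} + v_{5} = v_{3}  →  sig = [2:1]
  P={6,7}:  v_{6} + v_{7} = v_{4}  →  sig = [2:1]
  P={2,8}:  v_{2} + v_{8} = v_{1} + v_{7}  →  sig = [2:1,1]
  P={5,8}:  v_{5} + v_{8} = 2·v_{3} + v_{4} + v_{7}  →  sig = [2:1,1,2]
  P={6,8}:  v_{6} + v_{8} = v_{1} + v_{3} + 2·v_{4}  →  sig = [2:1,1,2]
  P={2,3,4}:  v_{2} + v_{3} + v_{4} = 0  →  sig = [3:]
  P={1,3,4,7}:  v_{1} + v_{3} + v_{4} + v_{7} = v_{8}  →  sig = [4:1]

Hence PRS(X_Σ) =
{ [2:1] ×2,  [2:1,1],  [2:1,1,2] ×2,  [3:],  [4:1] }


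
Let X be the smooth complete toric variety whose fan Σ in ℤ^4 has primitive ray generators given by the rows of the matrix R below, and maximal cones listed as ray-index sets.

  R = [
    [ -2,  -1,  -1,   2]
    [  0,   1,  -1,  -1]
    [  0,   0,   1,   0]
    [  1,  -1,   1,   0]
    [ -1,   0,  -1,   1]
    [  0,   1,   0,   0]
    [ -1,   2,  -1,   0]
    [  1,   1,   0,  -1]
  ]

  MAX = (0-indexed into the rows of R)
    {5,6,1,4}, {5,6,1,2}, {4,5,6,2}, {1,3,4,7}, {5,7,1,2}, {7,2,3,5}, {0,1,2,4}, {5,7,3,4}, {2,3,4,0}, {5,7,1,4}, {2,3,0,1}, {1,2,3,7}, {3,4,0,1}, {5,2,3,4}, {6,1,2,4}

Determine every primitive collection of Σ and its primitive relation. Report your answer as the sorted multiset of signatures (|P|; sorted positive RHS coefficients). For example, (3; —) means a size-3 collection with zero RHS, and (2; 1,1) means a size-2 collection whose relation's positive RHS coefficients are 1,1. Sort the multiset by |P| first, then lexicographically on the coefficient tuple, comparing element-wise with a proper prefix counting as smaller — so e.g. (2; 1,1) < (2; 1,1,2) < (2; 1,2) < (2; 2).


Minimal non-faces — 9 found among 8 rays, 15 max cones:

  {0,7}:  v_{0} + v_{7} = v_{4}  ⟹  sig = (2; 1)
  {3,6}:  v_{3} + v_{6} = v_{5}  ⟹  sig = (2; 1)
  {0,5}:  v_{0} + v_{5} = v_{2} + 2·v_{4}  ⟹  sig = (2; 1,2)
  {6,7}:  v_{6} + v_{7} = v_{1} + 2·v_{5}  ⟹  sig = (2; 1,2)
  {0,6}:  v_{0} + v_{6} = v_{1} + 2·v_{2} + 3·v_{4}  ⟹  sig = (2; 1,2,3)
  {1,3,5}:  v_{1} + v_{3} + v_{5} = v_{7}  ⟹  sig = (3; 1)
  {2,4,7}:  v_{2} + v_{4} + v_{7} = v_{5}  ⟹  sig = (3; 1)
  {1,2,3,4}:  v_{1} + v_{2} + v_{3} + v_{4} = 0  ⟹  sig = (4; —)
  {1,2,4,5}:  v_{1} + v_{2} + v_{4} + v_{5} = v_{6}  ⟹  sig = (4; 1)

so the primitive-relation signature multiset is
[(2; 1), (2; 1), (2; 1,2), (2; 1,2), (2; 1,2,3), (3; 1), (3; 1), (4; —), (4; 1)]


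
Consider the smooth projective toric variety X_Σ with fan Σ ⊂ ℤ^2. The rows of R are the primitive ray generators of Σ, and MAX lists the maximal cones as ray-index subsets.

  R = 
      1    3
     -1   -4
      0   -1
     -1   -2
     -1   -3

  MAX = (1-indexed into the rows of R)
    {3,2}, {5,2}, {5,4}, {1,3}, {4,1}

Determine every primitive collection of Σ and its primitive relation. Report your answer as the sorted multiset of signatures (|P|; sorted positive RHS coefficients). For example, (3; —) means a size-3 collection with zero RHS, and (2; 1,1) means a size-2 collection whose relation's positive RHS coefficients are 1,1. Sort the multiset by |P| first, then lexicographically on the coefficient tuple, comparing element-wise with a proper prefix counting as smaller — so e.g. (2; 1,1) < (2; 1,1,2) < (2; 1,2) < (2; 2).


The 5 primitive collections of Σ (r=5, n=2):

  • {1,5}:  v_{1} + v_{5} = 0  so sig = (2; —)
  • {1,2}:  v_{1} + v_{2} = v_{3}  so sig = (2; 1)
  • {3,4}:  v_{3} + v_{4} = v_{5}  so sig = (2; 1)
  • {3,5}:  v_{3} + v_{5} = v_{2}  so sig = (2; 1)
  • {2,4}:  v_{2} + v_{4} = 2·v_{5}  so sig = (2; 2)

Sorted signature multiset PRS(X):
    (2; —)
    (2; 1)
    (2; 1)
    (2; 1)
    (2; 2)


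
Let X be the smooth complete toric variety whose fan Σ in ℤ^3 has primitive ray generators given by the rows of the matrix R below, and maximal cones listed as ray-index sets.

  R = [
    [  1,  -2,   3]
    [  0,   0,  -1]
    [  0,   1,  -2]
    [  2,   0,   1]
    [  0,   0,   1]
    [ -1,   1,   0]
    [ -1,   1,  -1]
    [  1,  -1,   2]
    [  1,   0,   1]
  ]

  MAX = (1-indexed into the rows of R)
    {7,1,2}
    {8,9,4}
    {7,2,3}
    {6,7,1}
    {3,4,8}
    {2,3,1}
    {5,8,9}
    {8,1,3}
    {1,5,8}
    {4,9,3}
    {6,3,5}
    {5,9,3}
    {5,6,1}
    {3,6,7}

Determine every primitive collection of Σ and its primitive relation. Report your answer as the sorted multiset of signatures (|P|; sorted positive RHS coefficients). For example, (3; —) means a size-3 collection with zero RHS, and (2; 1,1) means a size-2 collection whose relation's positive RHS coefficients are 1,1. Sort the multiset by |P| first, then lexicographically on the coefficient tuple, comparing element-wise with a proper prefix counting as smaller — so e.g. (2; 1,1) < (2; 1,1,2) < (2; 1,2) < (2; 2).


The 20 primitive collections of Σ (r=9, n=3):

  P={2,5}:  v_{2} + v_{5} = 0  so sig = (2; —)
  P={2,6}:  v_{2} + v_{6} = v_{7}  so sig = (2; 1)
  P={5,7}:  v_{5} + v_{7} = v_{6}  so sig = (2; 1)
  P={7,8}:  v_{7} + v_{8} = v_{5}  so sig = (2; 1)
  P={2,8}:  v_{2} + v_{8} = v_{1} + v_{3}  so sig = (2; 1,1)
  P={2,9}:  v_{2} + v_{9} = v_{3} + v_{8}  so sig = (2; 1,1)
  P={4,7}:  v_{4} + v_{7} = v_{3} + v_{5} + v_{9}  so sig = (2; 1,1,1)
  P={4,6}:  v_{4} + v_{6} = v_{3} + 2·v_{5} + v_{9}  so sig = (2; 1,1,2)
  P={7,9}:  v_{7} + v_{9} = v_{3} + 2·v_{5}  so sig = (2; 1,2)
  P={1,4}:  v_{1} + v_{4} = v_{3} + 3·v_{8}  so sig = (2; 1,3)
  P={6,9}:  v_{6} + v_{9} = v_{3} + 3·v_{5}  so sig = (2; 1,3)
  P={1,9}:  v_{1} + v_{9} = 2·v_{8}  so sig = (2; 2)
  P={4,5}:  v_{4} + v_{5} = 2·v_{9}  so sig = (2; 2)
  P={6,8}:  v_{6} + v_{8} = 2·v_{5}  so sig = (2; 2)
  P={2,4}:  v_{2} + v_{4} = 2·v_{3} + 2·v_{8}  so sig = (2; 2,2)
  P={1,3,7}:  v_{1} + v_{3} + v_{7} = 0  so sig = (3; —)
  P={1,3,5}:  v_{1} + v_{3} + v_{5} = v_{8}  so sig = (3; 1)
  P={1,3,6}:  v_{1} + v_{3} + v_{6} = v_{5}  so sig = (3; 1)
  P={3,5,8}:  v_{3} + v_{5} + v_{8} = v_{9}  so sig = (3; 1)
  P={3,8,9}:  v_{3} + v_{8} + v_{9} = v_{4}  so sig = (3; 1)

Signatures (|P|; sorted positive RHS coefficients), sorted:
    |P|=2: 15 collections, coeffs (), (1), (1), (1), (1,1), (1,1), (1,1,1), (1,1,2), (1,2), (1,3), (1,3), (2), (2), (2), (2,2)
    |P|=3: 5 collections, coeffs (), (1), (1), (1), (1)


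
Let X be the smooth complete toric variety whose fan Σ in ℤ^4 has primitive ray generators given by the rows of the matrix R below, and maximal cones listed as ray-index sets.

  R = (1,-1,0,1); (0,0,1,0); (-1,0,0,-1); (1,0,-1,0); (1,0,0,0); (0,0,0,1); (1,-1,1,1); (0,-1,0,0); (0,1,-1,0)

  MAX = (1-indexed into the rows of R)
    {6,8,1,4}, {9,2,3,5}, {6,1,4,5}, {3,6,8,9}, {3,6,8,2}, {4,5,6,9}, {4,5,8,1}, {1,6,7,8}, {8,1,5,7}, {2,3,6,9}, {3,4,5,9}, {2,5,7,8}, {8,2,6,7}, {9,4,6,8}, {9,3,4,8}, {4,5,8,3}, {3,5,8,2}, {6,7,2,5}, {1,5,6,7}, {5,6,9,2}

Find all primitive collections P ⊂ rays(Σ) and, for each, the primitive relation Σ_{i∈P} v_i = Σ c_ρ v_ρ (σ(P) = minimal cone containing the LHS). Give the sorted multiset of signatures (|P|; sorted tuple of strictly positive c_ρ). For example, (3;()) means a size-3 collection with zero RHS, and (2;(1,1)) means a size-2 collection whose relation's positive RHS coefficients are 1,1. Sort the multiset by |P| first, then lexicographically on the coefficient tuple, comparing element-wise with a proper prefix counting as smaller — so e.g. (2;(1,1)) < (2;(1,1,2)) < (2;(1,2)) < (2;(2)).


Minimal non-faces — 12 found among 9 rays, 20 max cones:

  P={1,2}:  v_{1} + v_{2} = v_{7}  so sig = (2;(1))
  P={1,3}:  v_{1} + v_{3} = v_{8}  so sig = (2;(1))
  P={2,4}:  v_{2} + v_{4} = v_{5}  so sig = (2;(1))
  P={1,9}:  v_{1} + v_{9} = v_{4} + v_{6}  so sig = (2;(1,1))
  P={3,7}:  v_{3} + v_{7} = v_{2} + v_{8}  so sig = (2;(1,1))
  P={4,7}:  v_{4} + v_{7} = v_{1} + v_{5}  so sig = (2;(1,1))
  P={7,9}:  v_{7} + v_{9} = v_{5} + v_{6}  so sig = (2;(1,1))
  P={2,8,9}:  v_{2} + v_{8} + v_{9} = 0  so sig = (3;())
  P={3,5,6}:  v_{3} + v_{5} + v_{6} = 0  so sig = (3;())
  P={5,6,8}:  v_{5} + v_{6} + v_{8} = v_{1}  so sig = (3;(1))
  P={5,8,9}:  v_{5} + v_{8} + v_{9} = v_{4}  so sig = (3;(1))
  P={3,4,6}:  v_{3} + v_{4} + v_{6} = v_{8} + v_{9}  so sig = (3;(1,1))

so the primitive-relation signature multiset is
{ (2;(1)) ×3,  (2;(1,1)) ×4,  (3;()) ×2,  (3;(1)) ×2,  (3;(1,1)) }


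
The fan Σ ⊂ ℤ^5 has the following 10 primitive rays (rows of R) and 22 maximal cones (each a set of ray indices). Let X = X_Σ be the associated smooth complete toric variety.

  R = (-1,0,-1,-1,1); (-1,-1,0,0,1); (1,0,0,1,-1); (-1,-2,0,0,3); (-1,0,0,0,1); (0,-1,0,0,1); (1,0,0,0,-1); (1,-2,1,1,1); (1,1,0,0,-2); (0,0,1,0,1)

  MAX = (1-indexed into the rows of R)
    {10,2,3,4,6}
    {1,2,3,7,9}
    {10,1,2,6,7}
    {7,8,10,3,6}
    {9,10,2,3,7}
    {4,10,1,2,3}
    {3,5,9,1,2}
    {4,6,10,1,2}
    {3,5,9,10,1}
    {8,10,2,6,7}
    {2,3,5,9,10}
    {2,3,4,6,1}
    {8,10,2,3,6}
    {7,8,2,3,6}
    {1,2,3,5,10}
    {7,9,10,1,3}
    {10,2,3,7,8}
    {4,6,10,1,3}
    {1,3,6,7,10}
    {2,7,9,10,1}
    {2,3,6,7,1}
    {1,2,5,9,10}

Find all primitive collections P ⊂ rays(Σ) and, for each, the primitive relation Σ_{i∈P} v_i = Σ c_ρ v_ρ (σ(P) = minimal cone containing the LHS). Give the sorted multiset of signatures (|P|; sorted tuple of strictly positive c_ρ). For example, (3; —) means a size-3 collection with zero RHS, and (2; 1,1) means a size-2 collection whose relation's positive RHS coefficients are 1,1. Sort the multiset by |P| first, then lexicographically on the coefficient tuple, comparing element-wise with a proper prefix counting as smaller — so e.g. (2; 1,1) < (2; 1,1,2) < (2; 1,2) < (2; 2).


|primitive collections| = 14. Relations:

  P={5,7}:  v_{5} + v_{7} = 0 — sig = (2; —)
  P={4,9}:  v_{4} + v_{9} = v_{6} — sig = (2; 1)
  P={6,9}:  v_{6} + v_{9} = v_{7} — sig = (2; 1)
  P={5,6}:  v_{5} + v_{6} = v_{1} + v_{2} + v_{3} + v_{10} — sig = (2; 1,1,1,1)
  P={5,8}:  v_{5} + v_{8} = v_{2} + v_{3} + v_{6} + v_{10} — sig = (2; 1,1,1,1)
  P={8,9}:  v_{8} + v_{9} = v_{2} + v_{3} + 2·v_{7} + v_{10} — sig = (2; 1,1,1,2)
  P={4,8}:  v_{4} + v_{8} = v_{2} + v_{3} + 3·v_{6} + v_{10} — sig = (2; 1,1,1,3)
  P={1,8}:  v_{1} + v_{8} = 2·v_{6} — sig = (2; 2)
  P={4,7}:  v_{4} + v_{7} = 2·v_{6} — sig = (2; 2)
  P={4,5}:  v_{4} + v_{5} = 2·v_{1} + 2·v_{2} + 2·v_{3} + 2·v_{10} — sig = (2; 2,2,2,2)
  P={1,2,3,9,10}:  v_{1} + v_{2} + v_{3} + v_{9} + v_{10} = 0 — sig = (5; —)
  P={1,2,3,6,10}:  v_{1} + v_{2} + v_{3} + v_{6} + v_{10} = v_{4} — sig = (5; 1)
  P={1,2,3,7,10}:  v_{1} + v_{2} + v_{3} + v_{7} + v_{10} = v_{6} — sig = (5; 1)
  P={2,3,6,7,10}:  v_{2} + v_{3} + v_{6} + v_{7} + v_{10} = v_{8} — sig = (5; 1)

Hence PRS(X_Σ) =
[(2; —), (2; 1), (2; 1), (2; 1,1,1,1), (2; 1,1,1,1), (2; 1,1,1,2), (2; 1,1,1,3), (2; 2), (2; 2), (2; 2,2,2,2), (5; —), (5; 1), (5; 1), (5; 1)]


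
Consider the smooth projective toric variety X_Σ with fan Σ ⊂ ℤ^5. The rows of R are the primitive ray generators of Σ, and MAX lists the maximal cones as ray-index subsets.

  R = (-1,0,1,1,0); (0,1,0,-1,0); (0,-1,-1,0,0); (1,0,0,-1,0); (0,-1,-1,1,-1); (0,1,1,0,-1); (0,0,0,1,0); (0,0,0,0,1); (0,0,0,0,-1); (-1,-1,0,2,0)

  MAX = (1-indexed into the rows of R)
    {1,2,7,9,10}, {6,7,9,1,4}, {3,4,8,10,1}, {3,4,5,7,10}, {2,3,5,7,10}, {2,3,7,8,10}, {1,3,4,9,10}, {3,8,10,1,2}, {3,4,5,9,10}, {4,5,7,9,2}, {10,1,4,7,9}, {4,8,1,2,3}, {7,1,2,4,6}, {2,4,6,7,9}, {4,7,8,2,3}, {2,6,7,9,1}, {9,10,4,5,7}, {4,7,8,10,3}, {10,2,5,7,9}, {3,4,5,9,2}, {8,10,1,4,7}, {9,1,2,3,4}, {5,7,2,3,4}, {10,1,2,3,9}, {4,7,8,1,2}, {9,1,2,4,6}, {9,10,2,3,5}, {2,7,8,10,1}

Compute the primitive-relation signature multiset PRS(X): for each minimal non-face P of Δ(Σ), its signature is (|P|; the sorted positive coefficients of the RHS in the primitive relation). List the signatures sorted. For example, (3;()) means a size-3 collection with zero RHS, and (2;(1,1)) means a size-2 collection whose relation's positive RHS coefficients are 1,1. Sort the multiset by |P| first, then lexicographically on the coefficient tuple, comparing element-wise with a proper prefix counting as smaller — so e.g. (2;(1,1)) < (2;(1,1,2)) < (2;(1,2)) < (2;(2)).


11 collections generate NE(X_Σ); each relation:

  P={8,9}:  v_{8} + v_{9} = 0  ⟹  sig = (2;())
  P={3,6}:  v_{3} + v_{6} = v_{9}  ⟹  sig = (2;(1))
  P={1,5}:  v_{1} + v_{5} = v_{9} + v_{10}  ⟹  sig = (2;(1,1))
  P={5,8}:  v_{5} + v_{8} = v_{3} + v_{7}  ⟹  sig = (2;(1,1))
  P={6,10}:  v_{6} + v_{10} = v_{1} + v_{7} + v_{9}  ⟹  sig = (2;(1,1,1))
  P={6,8}:  v_{6} + v_{8} = v_{1} + v_{2} + v_{4} + v_{7}  ⟹  sig = (2;(1,1,1,1))
  P={5,6}:  v_{5} + v_{6} = v_{7} + 2·v_{9}  ⟹  sig = (2;(1,2))
  P={2,4,10}:  v_{2} + v_{4} + v_{10} = 0  ⟹  sig = (3;())
  P={1,3,7}:  v_{1} + v_{3} + v_{7} = v_{10}  ⟹  sig = (3;(1))
  P={3,7,9}:  v_{3} + v_{7} + v_{9} = v_{5}  ⟹  sig = (3;(1))
  P={1,2,4,7,9}:  v_{1} + v_{2} + v_{4} + v_{7} + v_{9} = v_{6}  ⟹  sig = (5;(1))

Sorted signature multiset PRS(X):
[(2;()), (2;(1)), (2;(1,1)), (2;(1,1)), (2;(1,1,1)), (2;(1,1,1,1)), (2;(1,2)), (3;()), (3;(1)), (3;(1)), (5;(1))]


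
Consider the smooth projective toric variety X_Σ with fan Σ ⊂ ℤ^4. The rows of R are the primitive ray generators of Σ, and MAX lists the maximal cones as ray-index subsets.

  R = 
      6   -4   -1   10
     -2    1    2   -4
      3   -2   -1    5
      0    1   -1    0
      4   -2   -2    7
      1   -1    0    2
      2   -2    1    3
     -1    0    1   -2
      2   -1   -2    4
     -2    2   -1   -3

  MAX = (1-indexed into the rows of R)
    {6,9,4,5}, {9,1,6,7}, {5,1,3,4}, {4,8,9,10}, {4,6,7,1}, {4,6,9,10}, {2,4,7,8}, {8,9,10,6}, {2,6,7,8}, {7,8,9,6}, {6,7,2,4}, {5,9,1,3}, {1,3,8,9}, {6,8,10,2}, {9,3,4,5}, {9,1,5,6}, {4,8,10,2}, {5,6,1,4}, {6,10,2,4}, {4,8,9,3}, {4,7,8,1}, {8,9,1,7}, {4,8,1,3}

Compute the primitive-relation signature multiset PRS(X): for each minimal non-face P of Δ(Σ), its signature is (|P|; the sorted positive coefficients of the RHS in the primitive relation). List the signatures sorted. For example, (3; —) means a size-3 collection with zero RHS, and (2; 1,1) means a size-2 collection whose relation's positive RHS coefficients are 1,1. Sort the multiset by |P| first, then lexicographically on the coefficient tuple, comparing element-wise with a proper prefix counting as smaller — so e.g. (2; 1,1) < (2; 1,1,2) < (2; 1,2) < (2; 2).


16 collections generate NE(X_Σ); each relation:

  • {2,9}:  v_{2} + v_{9} = 0  ⟹  sig = (2; —)
  • {7,10}:  v_{7} + v_{10} = 0  ⟹  sig = (2; —)
  • {1,10}:  v_{1} + v_{10} = v_{5}  ⟹  sig = (2; 1)
  • {5,7}:  v_{5} + v_{7} = v_{1}  ⟹  sig = (2; 1)
  • {5,8}:  v_{5} + v_{8} = v_{3}  ⟹  sig = (2; 1)
  • {2,5}:  v_{2} + v_{5} = v_{4} + v_{7}  ⟹  sig = (2; 1,1)
  • {3,6}:  v_{3} + v_{6} = v_{7} + v_{9}  ⟹  sig = (2; 1,1)
  • {3,7}:  v_{3} + v_{7} = v_{1} + v_{8}  ⟹  sig = (2; 1,1)
  • {5,10}:  v_{5} + v_{10} = v_{4} + v_{9}  ⟹  sig = (2; 1,1)
  • {2,3}:  v_{2} + v_{3} = v_{4} + v_{7} + v_{8}  ⟹  sig = (2; 1,1,1)
  • {3,10}:  v_{3} + v_{10} = v_{4} + v_{8} + v_{9}  ⟹  sig = (2; 1,1,1)
  • {1,2}:  v_{1} + v_{2} = v_{4} + 2·v_{7}  ⟹  sig = (2; 1,2)
  • {4,6,8}:  v_{4} + v_{6} + v_{8} = 0  ⟹  sig = (3; —)
  • {4,7,9}:  v_{4} + v_{7} + v_{9} = v_{5}  ⟹  sig = (3; 1)
  • {1,6,8}:  v_{1} + v_{6} + v_{8} = 2·v_{7} + v_{9}  ⟹  sig = (3; 1,2)
  • {1,4,9}:  v_{1} + v_{4} + v_{9} = 2·v_{5}  ⟹  sig = (3; 2)

Hence PRS(X_Σ) =
    (2; —)
    (2; —)
    (2; 1)
    (2; 1)
    (2; 1)
    (2; 1,1)
    (2; 1,1)
    (2; 1,1)
    (2; 1,1)
    (2; 1,1,1)
    (2; 1,1,1)
    (2; 1,2)
    (3; —)
    (3; 1)
    (3; 1,2)
    (3; 2)


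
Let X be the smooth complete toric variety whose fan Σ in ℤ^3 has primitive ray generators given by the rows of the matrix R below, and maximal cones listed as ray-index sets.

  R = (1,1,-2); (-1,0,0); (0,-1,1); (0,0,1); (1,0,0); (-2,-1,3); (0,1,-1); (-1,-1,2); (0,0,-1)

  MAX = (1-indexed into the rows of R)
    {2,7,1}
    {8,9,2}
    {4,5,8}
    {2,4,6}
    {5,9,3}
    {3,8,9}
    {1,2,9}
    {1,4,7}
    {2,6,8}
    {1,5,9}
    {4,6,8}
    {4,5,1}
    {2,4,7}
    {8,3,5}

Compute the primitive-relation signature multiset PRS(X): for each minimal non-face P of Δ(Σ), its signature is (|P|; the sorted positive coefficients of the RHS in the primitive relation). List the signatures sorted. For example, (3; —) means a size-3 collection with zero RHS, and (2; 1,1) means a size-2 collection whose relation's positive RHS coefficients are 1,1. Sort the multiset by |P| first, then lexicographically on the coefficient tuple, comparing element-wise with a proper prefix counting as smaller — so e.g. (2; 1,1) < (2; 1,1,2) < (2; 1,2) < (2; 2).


Σ has 18 primitive collections:

  {1,8}:  v_{1} + v_{8} = 0  ⟹  sig = (2; —)
  {2,5}:  v_{2} + v_{5} = 0  ⟹  sig = (2; —)
  {3,7}:  v_{3} + v_{7} = 0  ⟹  sig = (2; —)
  {4,9}:  v_{4} + v_{9} = 0  ⟹  sig = (2; —)
  {1,3}:  v_{1} + v_{3} = v_{5} + v_{9}  ⟹  sig = (2; 1,1)
  {1,6}:  v_{1} + v_{6} = v_{2} + v_{4}  ⟹  sig = (2; 1,1)
  {2,3}:  v_{2} + v_{3} = v_{8} + v_{9}  ⟹  sig = (2; 1,1)
  {3,4}:  v_{3} + v_{4} = v_{5} + v_{8}  ⟹  sig = (2; 1,1)
  {5,6}:  v_{5} + v_{6} = v_{4} + v_{8}  ⟹  sig = (2; 1,1)
  {5,7}:  v_{5} + v_{7} = v_{1} + v_{4}  ⟹  sig = (2; 1,1)
  {6,9}:  v_{6} + v_{9} = v_{2} + v_{8}  ⟹  sig = (2; 1,1)
  {7,8}:  v_{7} + v_{8} = v_{2} + v_{4}  ⟹  sig = (2; 1,1)
  {7,9}:  v_{7} + v_{9} = v_{1} + v_{2}  ⟹  sig = (2; 1,1)
  {3,6}:  v_{3} + v_{6} = 2·v_{8}  ⟹  sig = (2; 2)
  {6,7}:  v_{6} + v_{7} = 2·v_{2} + 2·v_{4}  ⟹  sig = (2; 2,2)
  {1,2,4}:  v_{1} + v_{2} + v_{4} = v_{7}  ⟹  sig = (3; 1)
  {2,4,8}:  v_{2} + v_{4} + v_{8} = v_{6}  ⟹  sig = (3; 1)
  {5,8,9}:  v_{5} + v_{8} + v_{9} = v_{3}  ⟹  sig = (3; 1)

Signatures (|P|; sorted positive RHS coefficients), sorted:
    |P|=2: 15 collections, coeffs (), (), (), (), (1,1), (1,1), (1,1), (1,1), (1,1), (1,1), (1,1), (1,1), (1,1), (2), (2,2)
    |P|=3: 3 collections, coeffs (1), (1), (1)


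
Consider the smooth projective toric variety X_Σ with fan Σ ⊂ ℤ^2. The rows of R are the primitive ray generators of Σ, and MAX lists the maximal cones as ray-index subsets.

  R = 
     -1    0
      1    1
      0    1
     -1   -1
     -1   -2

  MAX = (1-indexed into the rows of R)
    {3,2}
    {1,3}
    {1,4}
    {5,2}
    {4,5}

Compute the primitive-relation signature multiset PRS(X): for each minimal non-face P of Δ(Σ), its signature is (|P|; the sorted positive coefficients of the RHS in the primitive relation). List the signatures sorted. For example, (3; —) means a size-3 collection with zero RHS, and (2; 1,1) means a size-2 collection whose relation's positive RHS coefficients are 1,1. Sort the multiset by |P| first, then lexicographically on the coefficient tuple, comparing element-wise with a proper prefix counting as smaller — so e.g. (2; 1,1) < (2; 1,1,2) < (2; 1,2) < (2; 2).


5 minimal non-faces of Δ(Σ) (on 5 rays):

  • {2,4}:  v_{2} + v_{4} = 0 ; sig = (2; —)
  • {1,2}:  v_{1} + v_{2} = v_{3} ; sig = (2; 1)
  • {3,4}:  v_{3} + v_{4} = v_{1} ; sig = (2; 1)
  • {3,5}:  v_{3} + v_{5} = v_{4} ; sig = (2; 1)
  • {1,5}:  v_{1} + v_{5} = 2·v_{4} ; sig = (2; 2)

Signatures (|P|; sorted positive RHS coefficients), sorted:
[(2; —), (2; 1), (2; 1), (2; 1), (2; 2)]


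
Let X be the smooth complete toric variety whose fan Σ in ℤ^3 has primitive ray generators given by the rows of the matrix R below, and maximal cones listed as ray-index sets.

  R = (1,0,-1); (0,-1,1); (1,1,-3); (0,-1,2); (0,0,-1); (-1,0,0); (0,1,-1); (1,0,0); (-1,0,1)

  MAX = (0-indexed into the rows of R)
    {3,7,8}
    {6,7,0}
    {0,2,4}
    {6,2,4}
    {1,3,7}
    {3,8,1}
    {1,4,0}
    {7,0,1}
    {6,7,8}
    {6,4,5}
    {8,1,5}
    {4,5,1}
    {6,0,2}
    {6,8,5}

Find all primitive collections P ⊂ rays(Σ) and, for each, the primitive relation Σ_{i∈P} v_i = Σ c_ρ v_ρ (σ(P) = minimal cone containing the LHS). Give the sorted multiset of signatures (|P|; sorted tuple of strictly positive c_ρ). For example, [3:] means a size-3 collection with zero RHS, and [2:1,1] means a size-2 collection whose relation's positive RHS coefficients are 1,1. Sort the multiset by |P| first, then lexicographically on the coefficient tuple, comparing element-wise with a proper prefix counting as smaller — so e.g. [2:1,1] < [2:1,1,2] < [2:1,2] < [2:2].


|primitive collections| = 17. Relations:

  P={0,8}:  v_{0} + v_{8} = 0  ⇒ sig = [2:]
  P={1,6}:  v_{1} + v_{6} = 0  ⇒ sig = [2:]
  P={5,7}:  v_{5} + v_{7} = 0  ⇒ sig = [2:]
  P={0,5}:  v_{0} + v_{5} = v_{4}  ⇒ sig = [2:1]
  P={2,3}:  v_{2} + v_{3} = v_{0}  ⇒ sig = [2:1]
  P={3,4}:  v_{3} + v_{4} = v_{1}  ⇒ sig = [2:1]
  P={4,7}:  v_{4} + v_{7} = v_{0}  ⇒ sig = [2:1]
  P={4,8}:  v_{4} + v_{8} = v_{5}  ⇒ sig = [2:1]
  P={0,3}:  v_{0} + v_{3} = v_{1} + v_{7}  ⇒ sig = [2:1,1]
  P={1,2}:  v_{1} + v_{2} = v_{0} + v_{4}  ⇒ sig = [2:1,1]
  P={2,8}:  v_{2} + v_{8} = v_{4} + v_{6}  ⇒ sig = [2:1,1]
  P={3,5}:  v_{3} + v_{5} = v_{1} + v_{8}  ⇒ sig = [2:1,1]
  P={3,6}:  v_{3} + v_{6} = v_{7} + v_{8}  ⇒ sig = [2:1,1]
  P={2,5}:  v_{2} + v_{5} = 2·v_{4} + v_{6}  ⇒ sig = [2:1,2]
  P={2,7}:  v_{2} + v_{7} = 2·v_{0} + v_{6}  ⇒ sig = [2:1,2]
  P={0,4,6}:  v_{0} + v_{4} + v_{6} = v_{2}  ⇒ sig = [3:1]
  P={1,7,8}:  v_{1} + v_{7} + v_{8} = v_{3}  ⇒ sig = [3:1]

Signatures (|P|; sorted positive RHS coefficients), sorted:
    [2:]
    [2:]
    [2:]
    [2:1]
    [2:1]
    [2:1]
    [2:1]
    [2:1]
    [2:1,1]
    [2:1,1]
    [2:1,1]
    [2:1,1]
    [2:1,1]
    [2:1,2]
    [2:1,2]
    [3:1]
    [3:1]


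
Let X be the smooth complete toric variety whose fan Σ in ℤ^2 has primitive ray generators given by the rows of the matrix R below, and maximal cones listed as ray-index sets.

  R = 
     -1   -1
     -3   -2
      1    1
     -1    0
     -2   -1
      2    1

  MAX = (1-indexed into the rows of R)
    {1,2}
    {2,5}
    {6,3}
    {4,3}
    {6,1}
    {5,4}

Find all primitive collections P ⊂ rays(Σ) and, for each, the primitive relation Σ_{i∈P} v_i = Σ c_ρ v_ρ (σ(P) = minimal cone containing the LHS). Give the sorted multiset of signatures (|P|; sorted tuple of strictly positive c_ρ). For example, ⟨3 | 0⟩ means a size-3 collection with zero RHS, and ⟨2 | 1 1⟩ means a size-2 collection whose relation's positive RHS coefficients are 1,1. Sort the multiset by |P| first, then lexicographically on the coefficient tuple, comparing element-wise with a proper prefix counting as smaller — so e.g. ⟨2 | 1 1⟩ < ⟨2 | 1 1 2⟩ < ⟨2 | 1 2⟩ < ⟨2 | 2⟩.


Δ(Σ) — 6 vertices, 9 min non-faces:

  • {1,3}:  v_{1} + v_{3} = 0  so sig = ⟨2 | 0⟩
  • {5,6}:  v_{5} + v_{6} = 0  so sig = ⟨2 | 0⟩
  • {1,4}:  v_{1} + v_{4} = v_{5}  so sig = ⟨2 | 1⟩
  • {1,5}:  v_{1} + v_{5} = v_{2}  so sig = ⟨2 | 1⟩
  • {2,3}:  v_{2} + v_{3} = v_{5}  so sig = ⟨2 | 1⟩
  • {2,6}:  v_{2} + v_{6} = v_{1}  so sig = ⟨2 | 1⟩
  • {3,5}:  v_{3} + v_{5} = v_{4}  so sig = ⟨2 | 1⟩
  • {4,6}:  v_{4} + v_{6} = v_{3}  so sig = ⟨2 | 1⟩
  • {2,4}:  v_{2} + v_{4} = 2·v_{5}  so sig = ⟨2 | 2⟩

Signatures (|P|; sorted positive RHS coefficients), sorted:
{ ⟨2 | 0⟩ ×2,  ⟨2 | 1⟩ ×6,  ⟨2 | 2⟩ }


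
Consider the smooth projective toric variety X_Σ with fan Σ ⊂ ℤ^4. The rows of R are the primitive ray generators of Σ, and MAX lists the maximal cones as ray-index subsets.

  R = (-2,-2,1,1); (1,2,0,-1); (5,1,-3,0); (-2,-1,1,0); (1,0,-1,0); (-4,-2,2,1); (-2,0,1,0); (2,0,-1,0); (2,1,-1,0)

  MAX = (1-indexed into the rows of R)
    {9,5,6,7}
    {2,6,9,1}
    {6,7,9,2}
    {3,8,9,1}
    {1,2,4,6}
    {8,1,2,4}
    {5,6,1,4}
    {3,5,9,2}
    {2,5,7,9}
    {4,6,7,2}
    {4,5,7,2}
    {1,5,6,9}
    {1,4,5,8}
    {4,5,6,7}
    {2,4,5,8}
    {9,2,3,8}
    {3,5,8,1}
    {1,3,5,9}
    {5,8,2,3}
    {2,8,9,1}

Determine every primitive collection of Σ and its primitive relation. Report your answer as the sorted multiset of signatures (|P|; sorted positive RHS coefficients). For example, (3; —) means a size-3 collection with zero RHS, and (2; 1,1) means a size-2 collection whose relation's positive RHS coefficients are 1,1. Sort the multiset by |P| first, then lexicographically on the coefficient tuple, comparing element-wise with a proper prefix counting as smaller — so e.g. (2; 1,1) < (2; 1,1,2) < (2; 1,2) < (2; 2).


The 11 primitive collections of Σ (r=9, n=4):

  P={4,9}:  v_{4} + v_{9} = 0  →  sig = (2; —)
  P={7,8}:  v_{7} + v_{8} = 0  →  sig = (2; —)
  P={1,7}:  v_{1} + v_{7} = v_{6}  →  sig = (2; 1)
  P={6,8}:  v_{6} + v_{8} = v_{1}  →  sig = (2; 1)
  P={3,4}:  v_{3} + v_{4} = v_{5} + v_{8}  →  sig = (2; 1,1)
  P={3,7}:  v_{3} + v_{7} = v_{5} + v_{9}  →  sig = (2; 1,1)
  P={3,6}:  v_{3} + v_{6} = v_{1} + v_{5} + v_{9}  →  sig = (2; 1,1,1)
  P={1,2,5}:  v_{1} + v_{2} + v_{5} = 0  →  sig = (3; —)
  P={2,5,6}:  v_{2} + v_{5} + v_{6} = v_{7}  →  sig = (3; 1)
  P={5,8,9}:  v_{5} + v_{8} + v_{9} = v_{3}  →  sig = (3; 1)
  P={1,2,3}:  v_{1} + v_{2} + v_{3} = v_{8} + v_{9}  →  sig = (3; 1,1)

so the primitive-relation signature multiset is
    (2; —)
    (2; —)
    (2; 1)
    (2; 1)
    (2; 1,1)
    (2; 1,1)
    (2; 1,1,1)
    (3; —)
    (3; 1)
    (3; 1)
    (3; 1,1)


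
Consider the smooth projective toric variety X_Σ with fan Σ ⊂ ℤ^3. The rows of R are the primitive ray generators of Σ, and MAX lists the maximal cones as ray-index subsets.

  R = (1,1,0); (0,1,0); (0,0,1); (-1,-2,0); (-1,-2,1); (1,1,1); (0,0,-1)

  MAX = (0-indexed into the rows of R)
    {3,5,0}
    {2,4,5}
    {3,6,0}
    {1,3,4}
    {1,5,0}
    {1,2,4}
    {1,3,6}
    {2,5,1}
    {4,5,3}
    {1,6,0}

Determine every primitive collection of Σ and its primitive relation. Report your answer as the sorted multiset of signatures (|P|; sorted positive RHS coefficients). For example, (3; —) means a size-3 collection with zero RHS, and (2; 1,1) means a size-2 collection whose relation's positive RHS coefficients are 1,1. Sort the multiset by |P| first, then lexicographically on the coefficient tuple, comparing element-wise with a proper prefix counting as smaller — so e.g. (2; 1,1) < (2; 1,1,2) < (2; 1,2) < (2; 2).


9 minimal non-faces of Δ(Σ) (on 7 rays):

  P={2,6}:  v_{2} + v_{6} = 0  →  sig = (2; —)
  P={0,2}:  v_{0} + v_{2} = v_{5}  →  sig = (2; 1)
  P={2,3}:  v_{2} + v_{3} = v_{4}  →  sig = (2; 1)
  P={4,6}:  v_{4} + v_{6} = v_{3}  →  sig = (2; 1)
  P={5,6}:  v_{5} + v_{6} = v_{0}  →  sig = (2; 1)
  P={0,4}:  v_{0} + v_{4} = v_{3} + v_{5}  →  sig = (2; 1,1)
  P={0,1,3}:  v_{0} + v_{1} + v_{3} = 0  →  sig = (3; —)
  P={1,3,5}:  v_{1} + v_{3} + v_{5} = v_{2}  →  sig = (3; 1)
  P={1,4,5}:  v_{1} + v_{4} + v_{5} = 2·v_{2}  →  sig = (3; 2)

Signatures (|P|; sorted positive RHS coefficients), sorted:
{ (2; —),  (2; 1) ×4,  (2; 1,1),  (3; —),  (3; 1),  (3; 2) }


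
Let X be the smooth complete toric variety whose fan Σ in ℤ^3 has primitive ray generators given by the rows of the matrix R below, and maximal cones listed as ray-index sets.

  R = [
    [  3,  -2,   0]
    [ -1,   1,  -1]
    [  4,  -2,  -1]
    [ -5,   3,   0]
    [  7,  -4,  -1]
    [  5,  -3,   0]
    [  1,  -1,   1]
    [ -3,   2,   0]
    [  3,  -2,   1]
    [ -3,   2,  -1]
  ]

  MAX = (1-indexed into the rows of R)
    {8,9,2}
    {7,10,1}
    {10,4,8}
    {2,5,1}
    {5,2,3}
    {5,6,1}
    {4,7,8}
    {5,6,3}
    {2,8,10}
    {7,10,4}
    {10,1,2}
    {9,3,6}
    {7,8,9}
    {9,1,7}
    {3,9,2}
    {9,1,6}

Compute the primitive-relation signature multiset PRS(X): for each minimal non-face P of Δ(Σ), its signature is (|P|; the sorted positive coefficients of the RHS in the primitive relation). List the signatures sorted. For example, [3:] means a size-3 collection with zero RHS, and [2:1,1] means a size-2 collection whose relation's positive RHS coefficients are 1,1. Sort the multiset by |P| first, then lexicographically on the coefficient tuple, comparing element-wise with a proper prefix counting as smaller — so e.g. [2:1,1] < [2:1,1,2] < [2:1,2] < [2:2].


The 23 primitive collections of Σ (r=10, n=3):

  {1,8}:  v_{1} + v_{8} = 0  so sig = [2:]
  {2,7}:  v_{2} + v_{7} = 0  so sig = [2:]
  {4,6}:  v_{4} + v_{6} = 0  so sig = [2:]
  {9,10}:  v_{9} + v_{10} = 0  so sig = [2:]
  {1,3}:  v_{1} + v_{3} = v_{5}  so sig = [2:1]
  {2,6}:  v_{2} + v_{6} = v_{3}  so sig = [2:1]
  {3,4}:  v_{3} + v_{4} = v_{2}  so sig = [2:1]
  {3,7}:  v_{3} + v_{7} = v_{6}  so sig = [2:1]
  {5,8}:  v_{5} + v_{8} = v_{3}  so sig = [2:1]
  {1,4}:  v_{1} + v_{4} = v_{7} + v_{10}  so sig = [2:1,1]
  {2,4}:  v_{2} + v_{4} = v_{8} + v_{10}  so sig = [2:1,1]
  {4,5}:  v_{4} + v_{5} = v_{1} + v_{2}  so sig = [2:1,1]
  {4,9}:  v_{4} + v_{9} = v_{7} + v_{8}  so sig = [2:1,1]
  {5,7}:  v_{5} + v_{7} = v_{1} + v_{6}  so sig = [2:1,1]
  {6,7}:  v_{6} + v_{7} = v_{1} + v_{9}  so sig = [2:1,1]
  {6,8}:  v_{6} + v_{8} = v_{2} + v_{9}  so sig = [2:1,1]
  {6,10}:  v_{6} + v_{10} = v_{1} + v_{2}  so sig = [2:1,1]
  {3,8}:  v_{3} + v_{8} = 2·v_{2} + v_{9}  so sig = [2:1,2]
  {3,10}:  v_{3} + v_{10} = v_{1} + 2·v_{2}  so sig = [2:1,2]
  {5,9}:  v_{5} + v_{9} = 2·v_{6}  so sig = [2:2]
  {5,10}:  v_{5} + v_{10} = 2·v_{1} + 2·v_{2}  so sig = [2:2,2]
  {1,2,9}:  v_{1} + v_{2} + v_{9} = v_{6}  so sig = [3:1]
  {7,8,10}:  v_{7} + v_{8} + v_{10} = v_{4}  so sig = [3:1]

Sorted signature multiset PRS(X):
    |P|=2: 21 collections, coeffs (), (), (), (), (1), (1), (1), (1), (1), (1,1), (1,1), (1,1), (1,1), (1,1), (1,1), (1,1), (1,1), (1,2), (1,2), (2), (2,2)
    |P|=3: 2 collections, coeffs (1), (1)


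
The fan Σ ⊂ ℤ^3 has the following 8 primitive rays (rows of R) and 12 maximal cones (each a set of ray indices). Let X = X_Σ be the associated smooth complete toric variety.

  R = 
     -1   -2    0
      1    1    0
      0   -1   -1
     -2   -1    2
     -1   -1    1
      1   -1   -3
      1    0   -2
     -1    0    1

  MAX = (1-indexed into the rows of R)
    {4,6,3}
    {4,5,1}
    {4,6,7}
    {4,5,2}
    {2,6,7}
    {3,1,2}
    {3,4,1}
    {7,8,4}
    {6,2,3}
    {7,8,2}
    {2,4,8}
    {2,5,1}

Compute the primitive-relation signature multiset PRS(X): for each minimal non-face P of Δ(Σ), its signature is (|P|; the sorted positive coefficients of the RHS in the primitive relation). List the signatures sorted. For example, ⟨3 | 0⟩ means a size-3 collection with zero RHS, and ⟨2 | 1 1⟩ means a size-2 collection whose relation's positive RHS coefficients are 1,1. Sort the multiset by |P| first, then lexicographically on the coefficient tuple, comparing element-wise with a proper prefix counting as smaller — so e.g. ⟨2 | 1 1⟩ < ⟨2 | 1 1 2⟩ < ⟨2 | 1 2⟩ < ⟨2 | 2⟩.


14 collections generate NE(X_Σ); each relation:

  • {3,5}:  v_{3} + v_{5} = v_{1}  ⟹  sig = ⟨2 | 1⟩
  • {3,7}:  v_{3} + v_{7} = v_{6}  ⟹  sig = ⟨2 | 1⟩
  • {5,7}:  v_{5} + v_{7} = v_{3}  ⟹  sig = ⟨2 | 1⟩
  • {5,8}:  v_{5} + v_{8} = v_{4}  ⟹  sig = ⟨2 | 1⟩
  • {1,8}:  v_{1} + v_{8} = v_{3} + v_{4}  ⟹  sig = ⟨2 | 1 1⟩
  • {3,8}:  v_{3} + v_{8} = v_{4} + v_{7}  ⟹  sig = ⟨2 | 1 1⟩
  • {6,8}:  v_{6} + v_{8} = v_{4} + 2·v_{7}  ⟹  sig = ⟨2 | 1 2⟩
  • {1,7}:  v_{1} + v_{7} = 2·v_{3}  ⟹  sig = ⟨2 | 2⟩
  • {5,6}:  v_{5} + v_{6} = 2·v_{3}  ⟹  sig = ⟨2 | 2⟩
  • {1,6}:  v_{1} + v_{6} = 3·v_{3}  ⟹  sig = ⟨2 | 3⟩
  • {2,4,7}:  v_{2} + v_{4} + v_{7} = 0  ⟹  sig = ⟨3 | 0⟩
  • {2,3,4}:  v_{2} + v_{3} + v_{4} = v_{5}  ⟹  sig = ⟨3 | 1⟩
  • {2,4,6}:  v_{2} + v_{4} + v_{6} = v_{3}  ⟹  sig = ⟨3 | 1⟩
  • {1,2,4}:  v_{1} + v_{2} + v_{4} = 2·v_{5}  ⟹  sig = ⟨3 | 2⟩

Signatures (|P|; sorted positive RHS coefficients), sorted:
    ⟨2 | 1⟩
    ⟨2 | 1⟩
    ⟨2 | 1⟩
    ⟨2 | 1⟩
    ⟨2 | 1 1⟩
    ⟨2 | 1 1⟩
    ⟨2 | 1 2⟩
    ⟨2 | 2⟩
    ⟨2 | 2⟩
    ⟨2 | 3⟩
    ⟨3 | 0⟩
    ⟨3 | 1⟩
    ⟨3 | 1⟩
    ⟨3 | 2⟩


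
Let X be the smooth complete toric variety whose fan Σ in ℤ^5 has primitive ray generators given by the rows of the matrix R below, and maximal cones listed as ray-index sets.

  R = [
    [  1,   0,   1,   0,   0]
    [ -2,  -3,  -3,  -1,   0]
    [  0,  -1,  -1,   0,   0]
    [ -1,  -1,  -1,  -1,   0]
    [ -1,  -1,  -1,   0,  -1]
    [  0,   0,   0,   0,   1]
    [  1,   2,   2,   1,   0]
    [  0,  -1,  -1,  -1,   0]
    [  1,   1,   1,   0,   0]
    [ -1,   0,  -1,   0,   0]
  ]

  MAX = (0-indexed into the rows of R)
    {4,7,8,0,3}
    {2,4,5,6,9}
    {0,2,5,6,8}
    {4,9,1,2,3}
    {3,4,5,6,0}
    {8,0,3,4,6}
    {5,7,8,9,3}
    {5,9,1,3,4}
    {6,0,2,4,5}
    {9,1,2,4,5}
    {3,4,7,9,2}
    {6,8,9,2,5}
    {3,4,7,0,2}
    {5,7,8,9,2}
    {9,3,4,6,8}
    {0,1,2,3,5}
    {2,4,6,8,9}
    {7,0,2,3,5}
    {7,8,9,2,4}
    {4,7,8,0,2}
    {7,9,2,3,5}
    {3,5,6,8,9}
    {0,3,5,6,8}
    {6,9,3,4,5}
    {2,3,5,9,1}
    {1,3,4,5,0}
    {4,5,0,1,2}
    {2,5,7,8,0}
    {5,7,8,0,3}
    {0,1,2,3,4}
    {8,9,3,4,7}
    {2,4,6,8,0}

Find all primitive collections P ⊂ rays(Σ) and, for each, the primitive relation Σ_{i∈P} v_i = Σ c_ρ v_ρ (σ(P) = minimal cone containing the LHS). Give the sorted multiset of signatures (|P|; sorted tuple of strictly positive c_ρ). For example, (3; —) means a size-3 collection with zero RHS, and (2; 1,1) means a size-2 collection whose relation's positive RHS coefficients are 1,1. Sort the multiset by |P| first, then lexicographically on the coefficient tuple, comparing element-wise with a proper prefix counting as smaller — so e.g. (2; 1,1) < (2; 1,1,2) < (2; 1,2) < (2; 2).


Minimal non-faces — 10 found among 10 rays, 32 max cones:

  P = {0,9}:  v_{0} + v_{9} = 0  ⟹  sig = (2; —)
  P = {6,7}:  v_{6} + v_{7} = v_{8}  ⟹  sig = (2; 1)
  P = {1,6}:  v_{1} + v_{6} = v_{4} + v_{5}  ⟹  sig = (2; 1,1)
  P = {1,8}:  v_{1} + v_{8} = v_{2} + v_{3}  ⟹  sig = (2; 1,1)
  P = {1,7}:  v_{1} + v_{7} = 2·v_{2} + 2·v_{3}  ⟹  sig = (2; 2,2)
  P = {2,3,6}:  v_{2} + v_{3} + v_{6} = 0  ⟹  sig = (3; —)
  P = {4,5,8}:  v_{4} + v_{5} + v_{8} = 0  ⟹  sig = (3; —)
  P = {2,3,8}:  v_{2} + v_{3} + v_{8} = v_{7}  ⟹  sig = (3; 1)
  P = {4,5,7}:  v_{4} + v_{5} + v_{7} = v_{2} + v_{3}  ⟹  sig = (3; 1,1)
  P = {2,3,4,5}:  v_{2} + v_{3} + v_{4} + v_{5} = v_{1}  ⟹  sig = (4; 1)

Signatures (|P|; sorted positive RHS coefficients), sorted:
    |P|=2: 5 collections, coeffs (), (1), (1,1), (1,1), (2,2)
    |P|=3: 4 collections, coeffs (), (), (1), (1,1)
    |P|=4: 1 collection, coeffs (1)
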